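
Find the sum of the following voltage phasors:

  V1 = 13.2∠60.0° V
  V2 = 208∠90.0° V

Step 1 — Convert each phasor to rectangular form:
  V1 = 13.2·(cos(60.0°) + j·sin(60.0°)) = 6.6 + j11.43 V
  V2 = 208·(cos(90.0°) + j·sin(90.0°)) = 0 + j208 V
Step 2 — Sum components: V_total = 6.6 + j219.4 V.
Step 3 — Convert to polar: |V_total| = 219.5 V, ∠V_total = 88.3°.

V_total = 219.5∠88.3° V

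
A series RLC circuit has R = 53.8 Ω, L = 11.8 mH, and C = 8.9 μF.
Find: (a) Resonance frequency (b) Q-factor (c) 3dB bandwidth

Step 1 — Resonance condition Im(Z)=0 gives ω₀ = 1/√(LC).
Step 2 — ω₀ = 1/√(0.0118·8.9e-06) = 3086 rad/s.
Step 3 — f₀ = ω₀/(2π) = 491.1 Hz.
Step 4 — Series Q: Q = ω₀L/R = 3086·0.0118/53.8 = 0.6768.
Step 5 — 3dB bandwidth: Δω = ω₀/Q = 4559 rad/s; BW = Δω/(2π) = 725.6 Hz.

(a) f₀ = 491.1 Hz  (b) Q = 0.6768  (c) BW = 725.6 Hz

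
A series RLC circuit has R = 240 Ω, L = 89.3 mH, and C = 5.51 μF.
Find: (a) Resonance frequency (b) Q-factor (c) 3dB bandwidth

Step 1 — Resonance: ω₀ = 1/√(LC) = 1/√(0.0893·5.51e-06) = 1426 rad/s.
Step 2 — f₀ = ω₀/(2π) = 226.9 Hz.
Step 3 — Series Q: Q = ω₀L/R = 1426·0.0893/240 = 0.5304.
Step 4 — Bandwidth: Δω = ω₀/Q = 2688 rad/s; BW = Δω/(2π) = 427.7 Hz.

(a) f₀ = 226.9 Hz  (b) Q = 0.5304  (c) BW = 427.7 Hz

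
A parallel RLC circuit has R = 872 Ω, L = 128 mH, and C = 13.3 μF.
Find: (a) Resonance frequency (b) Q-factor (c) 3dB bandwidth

Step 1 — Resonance: ω₀ = 1/√(LC) = 1/√(0.128·1.33e-05) = 766.4 rad/s.
Step 2 — f₀ = ω₀/(2π) = 122 Hz.
Step 3 — Parallel Q: Q = R/(ω₀L) = 872/(766.4·0.128) = 8.889.
Step 4 — Bandwidth: Δω = ω₀/Q = 86.22 rad/s; BW = Δω/(2π) = 13.72 Hz.

(a) f₀ = 122 Hz  (b) Q = 8.889  (c) BW = 13.72 Hz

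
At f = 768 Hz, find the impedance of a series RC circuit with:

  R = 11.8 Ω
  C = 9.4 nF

Step 1 — Angular frequency: ω = 2π·f = 2π·768 = 4825 rad/s.
Step 2 — Component impedances:
  R: Z = R = 11.8 Ω
  C: Z = 1/(jωC) = -j/(ω·C) = 0 - j2.205e+04 Ω
Step 3 — Series combination: Z_total = R + C = 11.8 - j2.205e+04 Ω = 2.205e+04∠-90.0° Ω.

Z = 11.8 - j2.205e+04 Ω = 2.205e+04∠-90.0° Ω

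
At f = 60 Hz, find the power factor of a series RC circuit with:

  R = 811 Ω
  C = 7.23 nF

Step 1 — Angular frequency: ω = 2π·f = 2π·60 = 377 rad/s.
Step 2 — Component impedances:
  R: Z = R = 811 Ω
  C: Z = 1/(jωC) = -j/(ω·C) = 0 - j3.669e+05 Ω
Step 3 — Series combination: Z_total = R + C = 811 - j3.669e+05 Ω = 3.669e+05∠-89.9° Ω.
Step 4 — Power factor: PF = cos(φ) = Re(Z)/|Z| = 811/3.669e+05 = 0.00221.
Step 5 — Type: Im(Z) = -3.669e+05 ⇒ leading (phase φ = -89.9°).

PF = 0.00221 (leading, φ = -89.9°)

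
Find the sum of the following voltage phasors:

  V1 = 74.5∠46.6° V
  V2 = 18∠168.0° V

Step 1 — Convert each phasor to rectangular form:
  V1 = 74.5·(cos(46.6°) + j·sin(46.6°)) = 51.19 + j54.13 V
  V2 = 18·(cos(168.0°) + j·sin(168.0°)) = -17.61 + j3.742 V
Step 2 — Sum components: V_total = 33.58 + j57.87 V.
Step 3 — Convert to polar: |V_total| = 66.91 V, ∠V_total = 59.9°.

V_total = 66.91∠59.9° V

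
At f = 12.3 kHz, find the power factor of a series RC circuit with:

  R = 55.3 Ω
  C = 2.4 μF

Step 1 — Angular frequency: ω = 2π·f = 2π·1.23e+04 = 7.728e+04 rad/s.
Step 2 — Component impedances:
  R: Z = R = 55.3 Ω
  C: Z = 1/(jωC) = -j/(ω·C) = 0 - j5.391 Ω
Step 3 — Series combination: Z_total = R + C = 55.3 - j5.391 Ω = 55.56∠-5.6° Ω.
Step 4 — Power factor: PF = cos(φ) = Re(Z)/|Z| = 55.3/55.56 = 0.9953.
Step 5 — Type: Im(Z) = -5.391 ⇒ leading (phase φ = -5.6°).

PF = 0.9953 (leading, φ = -5.6°)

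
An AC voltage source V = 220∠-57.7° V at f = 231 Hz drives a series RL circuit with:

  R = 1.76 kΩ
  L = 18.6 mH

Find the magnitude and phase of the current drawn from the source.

Step 1 — Angular frequency: ω = 2π·f = 2π·231 = 1451 rad/s.
Step 2 — Component impedances:
  R: Z = R = 1760 Ω
  L: Z = jωL = j·1451·0.0186 = 0 + j27 Ω
Step 3 — Series combination: Z_total = R + L = 1760 + j27 Ω = 1760∠0.9° Ω.
Step 4 — Source phasor: V = 220∠-57.7° V = 117.6 - j186 V.
Step 5 — Ohm's law: I = V / Z_total = (117.6 - j186) / (1760 + j27) = 0.06516 - j0.1067 A.
Step 6 — Convert to polar: |I| = 0.125 A, ∠I = -58.6°.

I = 0.125∠-58.6° A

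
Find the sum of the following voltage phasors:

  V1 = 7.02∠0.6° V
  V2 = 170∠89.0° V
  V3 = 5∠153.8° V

Step 1 — Convert each phasor to rectangular form:
  V1 = 7.02·(cos(0.6°) + j·sin(0.6°)) = 7.02 + j0.07351 V
  V2 = 170·(cos(89.0°) + j·sin(89.0°)) = 2.967 + j170 V
  V3 = 5·(cos(153.8°) + j·sin(153.8°)) = -4.486 + j2.208 V
Step 2 — Sum components: V_total = 5.5 + j172.3 V.
Step 3 — Convert to polar: |V_total| = 172.3 V, ∠V_total = 88.2°.

V_total = 172.3∠88.2° V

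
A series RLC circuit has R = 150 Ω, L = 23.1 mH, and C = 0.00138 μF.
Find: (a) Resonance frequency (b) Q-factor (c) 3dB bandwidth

Step 1 — Resonance: ω₀ = 1/√(LC) = 1/√(0.0231·1.38e-09) = 1.771e+05 rad/s.
Step 2 — f₀ = ω₀/(2π) = 2.819e+04 Hz.
Step 3 — Series Q: Q = ω₀L/R = 1.771e+05·0.0231/150 = 27.28.
Step 4 — Bandwidth: Δω = ω₀/Q = 6494 rad/s; BW = Δω/(2π) = 1033 Hz.

(a) f₀ = 2.819e+04 Hz  (b) Q = 27.28  (c) BW = 1033 Hz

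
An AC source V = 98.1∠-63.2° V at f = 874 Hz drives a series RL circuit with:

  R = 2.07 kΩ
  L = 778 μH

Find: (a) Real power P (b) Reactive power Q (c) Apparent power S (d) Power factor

Step 1 — Angular frequency: ω = 2π·f = 2π·874 = 5492 rad/s.
Step 2 — Component impedances:
  R: Z = R = 2070 Ω
  L: Z = jωL = j·5492·0.000778 = 0 + j4.272 Ω
Step 3 — Series combination: Z_total = R + L = 2070 + j4.272 Ω = 2070∠0.1° Ω.
Step 4 — Source phasor: V = 98.1∠-63.2° V = 44.23 - j87.56 V.
Step 5 — Current: I = V / Z = 0.02128 - j0.04234 A = 0.04739∠-63.3° A.
Step 6 — Complex power: S = V·I* = 4.649 + j0.009595 VA.
Step 7 — Real power: P = Re(S) = 4.649 W.
Step 8 — Reactive power: Q = Im(S) = 0.009595 VAR.
Step 9 — Apparent power: |S| = 4.649 VA.
Step 10 — Power factor: PF = P/|S| = 1 (lagging).

(a) P = 4.649 W  (b) Q = 0.009595 VAR  (c) S = 4.649 VA  (d) PF = 1 (lagging)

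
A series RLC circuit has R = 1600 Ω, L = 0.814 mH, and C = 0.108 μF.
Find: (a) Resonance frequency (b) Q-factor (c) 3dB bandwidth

Step 1 — Resonance condition Im(Z)=0 gives ω₀ = 1/√(LC).
Step 2 — ω₀ = 1/√(0.000814·1.08e-07) = 1.067e+05 rad/s.
Step 3 — f₀ = ω₀/(2π) = 1.697e+04 Hz.
Step 4 — Series Q: Q = ω₀L/R = 1.067e+05·0.000814/1600 = 0.05426.
Step 5 — 3dB bandwidth: Δω = ω₀/Q = 1.966e+06 rad/s; BW = Δω/(2π) = 3.128e+05 Hz.

(a) f₀ = 1.697e+04 Hz  (b) Q = 0.05426  (c) BW = 3.128e+05 Hz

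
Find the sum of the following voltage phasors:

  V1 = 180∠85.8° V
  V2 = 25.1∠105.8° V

Step 1 — Convert each phasor to rectangular form:
  V1 = 180·(cos(85.8°) + j·sin(85.8°)) = 13.18 + j179.5 V
  V2 = 25.1·(cos(105.8°) + j·sin(105.8°)) = -6.834 + j24.15 V
Step 2 — Sum components: V_total = 6.349 + j203.7 V.
Step 3 — Convert to polar: |V_total| = 203.8 V, ∠V_total = 88.2°.

V_total = 203.8∠88.2° V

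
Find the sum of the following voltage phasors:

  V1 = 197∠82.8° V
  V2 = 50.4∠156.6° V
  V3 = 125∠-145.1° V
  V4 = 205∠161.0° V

Step 1 — Convert each phasor to rectangular form:
  V1 = 197·(cos(82.8°) + j·sin(82.8°)) = 24.69 + j195.4 V
  V2 = 50.4·(cos(156.6°) + j·sin(156.6°)) = -46.25 + j20.02 V
  V3 = 125·(cos(-145.1°) + j·sin(-145.1°)) = -102.5 - j71.52 V
  V4 = 205·(cos(161.0°) + j·sin(161.0°)) = -193.8 + j66.74 V
Step 2 — Sum components: V_total = -317.9 + j210.7 V.
Step 3 — Convert to polar: |V_total| = 381.4 V, ∠V_total = 146.5°.

V_total = 381.4∠146.5° V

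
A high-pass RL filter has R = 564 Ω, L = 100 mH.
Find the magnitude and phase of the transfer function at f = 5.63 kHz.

Step 1 — Angular frequency: ω = 2π·5630 = 3.537e+04 rad/s.
Step 2 — Transfer function: H(jω) = jωL/(R + jωL).
Step 3 — Numerator jωL = j·3537; denominator R + jωL = 564 + j3537.
Step 4 — H = 0.9752 + j0.1555.
Step 5 — Magnitude: |H| = 0.9875 (-0.1 dB); phase: φ = 9.1°.

|H| = 0.9875 (-0.1 dB), φ = 9.1°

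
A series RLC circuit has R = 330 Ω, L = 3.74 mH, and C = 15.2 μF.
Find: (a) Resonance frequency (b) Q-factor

Step 1 — Resonance condition Im(Z)=0 gives ω₀ = 1/√(LC).
Step 2 — ω₀ = 1/√(0.00374·1.52e-05) = 4194 rad/s.
Step 3 — f₀ = ω₀/(2π) = 667.5 Hz.
Step 4 — Series Q: Q = ω₀L/R = 4194·0.00374/330 = 0.04753.

(a) f₀ = 667.5 Hz  (b) Q = 0.04753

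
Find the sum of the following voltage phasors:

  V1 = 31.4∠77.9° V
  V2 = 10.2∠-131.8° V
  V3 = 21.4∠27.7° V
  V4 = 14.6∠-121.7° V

Step 1 — Convert each phasor to rectangular form:
  V1 = 31.4·(cos(77.9°) + j·sin(77.9°)) = 6.582 + j30.7 V
  V2 = 10.2·(cos(-131.8°) + j·sin(-131.8°)) = -6.799 - j7.604 V
  V3 = 21.4·(cos(27.7°) + j·sin(27.7°)) = 18.95 + j9.948 V
  V4 = 14.6·(cos(-121.7°) + j·sin(-121.7°)) = -7.672 - j12.42 V
Step 2 — Sum components: V_total = 11.06 + j20.62 V.
Step 3 — Convert to polar: |V_total| = 23.4 V, ∠V_total = 61.8°.

V_total = 23.4∠61.8° V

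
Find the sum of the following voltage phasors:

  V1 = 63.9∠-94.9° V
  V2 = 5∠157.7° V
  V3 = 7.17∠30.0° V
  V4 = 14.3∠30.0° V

Step 1 — Convert each phasor to rectangular form:
  V1 = 63.9·(cos(-94.9°) + j·sin(-94.9°)) = -5.458 - j63.67 V
  V2 = 5·(cos(157.7°) + j·sin(157.7°)) = -4.626 + j1.897 V
  V3 = 7.17·(cos(30.0°) + j·sin(30.0°)) = 6.209 + j3.585 V
  V4 = 14.3·(cos(30.0°) + j·sin(30.0°)) = 12.38 + j7.15 V
Step 2 — Sum components: V_total = 8.509 - j51.03 V.
Step 3 — Convert to polar: |V_total| = 51.74 V, ∠V_total = -80.5°.

V_total = 51.74∠-80.5° V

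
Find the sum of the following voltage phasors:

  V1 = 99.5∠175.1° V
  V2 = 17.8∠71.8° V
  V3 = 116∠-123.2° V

Step 1 — Convert each phasor to rectangular form:
  V1 = 99.5·(cos(175.1°) + j·sin(175.1°)) = -99.14 + j8.499 V
  V2 = 17.8·(cos(71.8°) + j·sin(71.8°)) = 5.56 + j16.91 V
  V3 = 116·(cos(-123.2°) + j·sin(-123.2°)) = -63.52 - j97.06 V
Step 2 — Sum components: V_total = -157.1 - j71.66 V.
Step 3 — Convert to polar: |V_total| = 172.7 V, ∠V_total = -155.5°.

V_total = 172.7∠-155.5° V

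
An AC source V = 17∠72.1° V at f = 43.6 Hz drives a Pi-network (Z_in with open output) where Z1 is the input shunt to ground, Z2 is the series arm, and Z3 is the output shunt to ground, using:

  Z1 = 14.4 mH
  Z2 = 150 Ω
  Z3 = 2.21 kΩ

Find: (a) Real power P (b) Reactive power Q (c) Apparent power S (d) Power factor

Step 1 — Angular frequency: ω = 2π·f = 2π·43.6 = 273.9 rad/s.
Step 2 — Component impedances:
  Z1: Z = jωL = j·273.9·0.0144 = 0 + j3.945 Ω
  Z2: Z = R = 150 Ω
  Z3: Z = R = 2210 Ω
Step 3 — With open output, the series arm Z2 and the output shunt Z3 appear in series to ground: Z2 + Z3 = 2360 Ω.
Step 4 — Parallel with input shunt Z1: Z_in = Z1 || (Z2 + Z3) = 0.006594 + j3.945 Ω = 3.945∠89.9° Ω.
Step 5 — Source phasor: V = 17∠72.1° V = 5.225 + j16.18 V.
Step 6 — Current: I = V / Z = 4.103 - j1.318 A = 4.309∠-17.8° A.
Step 7 — Complex power: S = V·I* = 0.1225 + j73.26 VA.
Step 8 — Real power: P = Re(S) = 0.1225 W.
Step 9 — Reactive power: Q = Im(S) = 73.26 VAR.
Step 10 — Apparent power: |S| = 73.26 VA.
Step 11 — Power factor: PF = P/|S| = 0.001672 (lagging).

(a) P = 0.1225 W  (b) Q = 73.26 VAR  (c) S = 73.26 VA  (d) PF = 0.001672 (lagging)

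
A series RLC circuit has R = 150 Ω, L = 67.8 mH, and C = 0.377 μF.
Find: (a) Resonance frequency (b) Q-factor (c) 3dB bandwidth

Step 1 — Resonance condition Im(Z)=0 gives ω₀ = 1/√(LC).
Step 2 — ω₀ = 1/√(0.0678·3.77e-07) = 6255 rad/s.
Step 3 — f₀ = ω₀/(2π) = 995.5 Hz.
Step 4 — Series Q: Q = ω₀L/R = 6255·0.0678/150 = 2.827.
Step 5 — 3dB bandwidth: Δω = ω₀/Q = 2212 rad/s; BW = Δω/(2π) = 352.1 Hz.

(a) f₀ = 995.5 Hz  (b) Q = 2.827  (c) BW = 352.1 Hz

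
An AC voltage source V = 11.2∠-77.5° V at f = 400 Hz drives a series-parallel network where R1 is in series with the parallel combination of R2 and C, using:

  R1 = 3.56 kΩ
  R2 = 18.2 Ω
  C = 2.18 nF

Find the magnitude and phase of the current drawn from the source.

Step 1 — Angular frequency: ω = 2π·f = 2π·400 = 2513 rad/s.
Step 2 — Component impedances:
  R1: Z = R = 3560 Ω
  R2: Z = R = 18.2 Ω
  C: Z = 1/(jωC) = -j/(ω·C) = 0 - j1.825e+05 Ω
Step 3 — Parallel branch: R2 || C = 1/(1/R2 + 1/C) = 18.2 - j0.001815 Ω.
Step 4 — Series with R1: Z_total = R1 + (R2 || C) = 3578 - j0.001815 Ω = 3578∠-0.0° Ω.
Step 5 — Source phasor: V = 11.2∠-77.5° V = 2.424 - j10.93 V.
Step 6 — Ohm's law: I = V / Z_total = (2.424 - j10.93) / (3578 - j0.001815) = 0.0006775 - j0.003056 A.
Step 7 — Convert to polar: |I| = 0.00313 A, ∠I = -77.5°.

I = 0.00313∠-77.5° A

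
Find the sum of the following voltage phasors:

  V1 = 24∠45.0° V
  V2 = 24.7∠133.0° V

Step 1 — Convert each phasor to rectangular form:
  V1 = 24·(cos(45.0°) + j·sin(45.0°)) = 16.97 + j16.97 V
  V2 = 24.7·(cos(133.0°) + j·sin(133.0°)) = -16.85 + j18.06 V
Step 2 — Sum components: V_total = 0.1252 + j35.03 V.
Step 3 — Convert to polar: |V_total| = 35.04 V, ∠V_total = 89.8°.

V_total = 35.04∠89.8° V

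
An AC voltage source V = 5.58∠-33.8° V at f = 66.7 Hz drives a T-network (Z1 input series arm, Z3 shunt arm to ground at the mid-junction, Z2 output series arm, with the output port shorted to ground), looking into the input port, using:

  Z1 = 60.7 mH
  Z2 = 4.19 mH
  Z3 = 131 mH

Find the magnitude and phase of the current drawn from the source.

Step 1 — Angular frequency: ω = 2π·f = 2π·66.7 = 419.1 rad/s.
Step 2 — Component impedances:
  Z1: Z = jωL = j·419.1·0.0607 = 0 + j25.44 Ω
  Z2: Z = jωL = j·419.1·0.00419 = 0 + j1.756 Ω
  Z3: Z = jωL = j·419.1·0.131 = 0 + j54.9 Ω
Step 3 — With the output port shorted to ground, the output series arm Z2 runs from the junction to ground; the shunt arm Z3 also runs from the junction to ground. They appear in parallel: Z3 || Z2 = 0 + j1.702 Ω.
Step 4 — Series with input arm Z1: Z_in = Z1 + (Z3 || Z2) = 0 + j27.14 Ω = 27.14∠90.0° Ω.
Step 5 — Source phasor: V = 5.58∠-33.8° V = 4.637 - j3.104 V.
Step 6 — Ohm's law: I = V / Z_total = (4.637 - j3.104) / (0 + j27.14) = -0.1144 - j0.1708 A.
Step 7 — Convert to polar: |I| = 0.2056 A, ∠I = -123.8°.

I = 0.2056∠-123.8° A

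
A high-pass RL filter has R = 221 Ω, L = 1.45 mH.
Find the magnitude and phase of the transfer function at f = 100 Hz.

Step 1 — Angular frequency: ω = 2π·100 = 628.3 rad/s.
Step 2 — Transfer function: H(jω) = jωL/(R + jωL).
Step 3 — Numerator jωL = j·0.9111; denominator R + jωL = 221 + j0.9111.
Step 4 — H = 1.699e-05 + j0.004122.
Step 5 — Magnitude: |H| = 0.004122 (-47.7 dB); phase: φ = 89.8°.

|H| = 0.004122 (-47.7 dB), φ = 89.8°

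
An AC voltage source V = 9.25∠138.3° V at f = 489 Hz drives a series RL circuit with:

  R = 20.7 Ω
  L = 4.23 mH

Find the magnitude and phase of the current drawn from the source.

Step 1 — Angular frequency: ω = 2π·f = 2π·489 = 3072 rad/s.
Step 2 — Component impedances:
  R: Z = R = 20.7 Ω
  L: Z = jωL = j·3072·0.00423 = 0 + j13 Ω
Step 3 — Series combination: Z_total = R + L = 20.7 + j13 Ω = 24.44∠32.1° Ω.
Step 4 — Source phasor: V = 9.25∠138.3° V = -6.906 + j6.153 V.
Step 5 — Ohm's law: I = V / Z_total = (-6.906 + j6.153) / (20.7 + j13) = -0.1054 + j0.3635 A.
Step 6 — Convert to polar: |I| = 0.3785 A, ∠I = 106.2°.

I = 0.3785∠106.2° A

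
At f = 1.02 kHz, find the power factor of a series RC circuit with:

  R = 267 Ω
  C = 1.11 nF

Step 1 — Angular frequency: ω = 2π·f = 2π·1020 = 6409 rad/s.
Step 2 — Component impedances:
  R: Z = R = 267 Ω
  C: Z = 1/(jωC) = -j/(ω·C) = 0 - j1.406e+05 Ω
Step 3 — Series combination: Z_total = R + C = 267 - j1.406e+05 Ω = 1.406e+05∠-89.9° Ω.
Step 4 — Power factor: PF = cos(φ) = Re(Z)/|Z| = 267/1.406e+05 = 0.001899.
Step 5 — Type: Im(Z) = -1.406e+05 ⇒ leading (phase φ = -89.9°).

PF = 0.001899 (leading, φ = -89.9°)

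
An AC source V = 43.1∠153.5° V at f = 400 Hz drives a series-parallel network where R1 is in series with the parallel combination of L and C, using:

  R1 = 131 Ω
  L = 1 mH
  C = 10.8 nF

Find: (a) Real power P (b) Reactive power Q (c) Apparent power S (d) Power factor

Step 1 — Angular frequency: ω = 2π·f = 2π·400 = 2513 rad/s.
Step 2 — Component impedances:
  R1: Z = R = 131 Ω
  L: Z = jωL = j·2513·0.001 = 0 + j2.513 Ω
  C: Z = 1/(jωC) = -j/(ω·C) = 0 - j3.684e+04 Ω
Step 3 — Parallel branch: L || C = 1/(1/L + 1/C) = 0 + j2.513 Ω.
Step 4 — Series with R1: Z_total = R1 + (L || C) = 131 + j2.513 Ω = 131∠1.1° Ω.
Step 5 — Source phasor: V = 43.1∠153.5° V = -38.57 + j19.23 V.
Step 6 — Current: I = V / Z = -0.2915 + j0.1524 A = 0.3289∠152.4° A.
Step 7 — Complex power: S = V·I* = 14.18 + j0.272 VA.
Step 8 — Real power: P = Re(S) = 14.18 W.
Step 9 — Reactive power: Q = Im(S) = 0.272 VAR.
Step 10 — Apparent power: |S| = 14.18 VA.
Step 11 — Power factor: PF = P/|S| = 0.9998 (lagging).

(a) P = 14.18 W  (b) Q = 0.272 VAR  (c) S = 14.18 VA  (d) PF = 0.9998 (lagging)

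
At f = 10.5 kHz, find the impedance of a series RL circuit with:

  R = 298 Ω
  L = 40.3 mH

Step 1 — Angular frequency: ω = 2π·f = 2π·1.05e+04 = 6.597e+04 rad/s.
Step 2 — Component impedances:
  R: Z = R = 298 Ω
  L: Z = jωL = j·6.597e+04·0.0403 = 0 + j2659 Ω
Step 3 — Series combination: Z_total = R + L = 298 + j2659 Ω = 2675∠83.6° Ω.

Z = 298 + j2659 Ω = 2675∠83.6° Ω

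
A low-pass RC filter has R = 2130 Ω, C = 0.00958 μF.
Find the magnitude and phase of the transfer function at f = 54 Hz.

Step 1 — Angular frequency: ω = 2π·54 = 339.3 rad/s.
Step 2 — Transfer function: H(jω) = 1/(1 + jωRC).
Step 3 — Denominator: 1 + jωRC = 1 + j·339.3·2130·9.58e-09 = 1 + j0.006923.
Step 4 — H = 1 - j0.006923.
Step 5 — Magnitude: |H| = 1 (-0.0 dB); phase: φ = -0.4°.

|H| = 1 (-0.0 dB), φ = -0.4°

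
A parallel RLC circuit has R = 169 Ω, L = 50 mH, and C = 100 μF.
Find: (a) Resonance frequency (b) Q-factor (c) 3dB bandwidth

Step 1 — Resonance: ω₀ = 1/√(LC) = 1/√(0.05·0.0001) = 447.2 rad/s.
Step 2 — f₀ = ω₀/(2π) = 71.18 Hz.
Step 3 — Parallel Q: Q = R/(ω₀L) = 169/(447.2·0.05) = 7.558.
Step 4 — Bandwidth: Δω = ω₀/Q = 59.17 rad/s; BW = Δω/(2π) = 9.417 Hz.

(a) f₀ = 71.18 Hz  (b) Q = 7.558  (c) BW = 9.417 Hz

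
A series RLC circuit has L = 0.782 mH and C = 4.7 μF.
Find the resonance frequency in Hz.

Step 1 — Resonance condition Im(Z)=0 gives ω₀ = 1/√(LC).
Step 2 — ω₀ = 1/√(0.000782·4.7e-06) = 1.649e+04 rad/s.
Step 3 — f₀ = ω₀/(2π) = 2625 Hz.

f₀ = 2625 Hz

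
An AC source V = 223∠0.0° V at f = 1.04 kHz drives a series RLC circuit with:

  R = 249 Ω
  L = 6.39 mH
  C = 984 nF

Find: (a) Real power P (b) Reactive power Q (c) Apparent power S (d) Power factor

Step 1 — Angular frequency: ω = 2π·f = 2π·1040 = 6535 rad/s.
Step 2 — Component impedances:
  R: Z = R = 249 Ω
  L: Z = jωL = j·6535·0.00639 = 0 + j41.76 Ω
  C: Z = 1/(jωC) = -j/(ω·C) = 0 - j155.5 Ω
Step 3 — Series combination: Z_total = R + L + C = 249 - j113.8 Ω = 273.8∠-24.6° Ω.
Step 4 — Source phasor: V = 223∠0.0° V = 223 V.
Step 5 — Current: I = V / Z = 0.7409 + j0.3385 A = 0.8146∠24.6° A.
Step 6 — Complex power: S = V·I* = 165.2 - j75.49 VA.
Step 7 — Real power: P = Re(S) = 165.2 W.
Step 8 — Reactive power: Q = Im(S) = -75.49 VAR.
Step 9 — Apparent power: |S| = 181.7 VA.
Step 10 — Power factor: PF = P/|S| = 0.9096 (leading).

(a) P = 165.2 W  (b) Q = -75.49 VAR  (c) S = 181.7 VA  (d) PF = 0.9096 (leading)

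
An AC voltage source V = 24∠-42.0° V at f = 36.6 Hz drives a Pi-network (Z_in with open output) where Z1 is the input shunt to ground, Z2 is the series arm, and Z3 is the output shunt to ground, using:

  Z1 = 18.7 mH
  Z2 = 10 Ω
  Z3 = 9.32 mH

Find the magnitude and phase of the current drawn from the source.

Step 1 — Angular frequency: ω = 2π·f = 2π·36.6 = 230 rad/s.
Step 2 — Component impedances:
  Z1: Z = jωL = j·230·0.0187 = 0 + j4.3 Ω
  Z2: Z = R = 10 Ω
  Z3: Z = jωL = j·230·0.00932 = 0 + j2.143 Ω
Step 3 — With open output, the series arm Z2 and the output shunt Z3 appear in series to ground: Z2 + Z3 = 10 + j2.143 Ω.
Step 4 — Parallel with input shunt Z1: Z_in = Z1 || (Z2 + Z3) = 1.307 + j3.458 Ω = 3.697∠69.3° Ω.
Step 5 — Source phasor: V = 24∠-42.0° V = 17.84 - j16.06 V.
Step 6 — Ohm's law: I = V / Z_total = (17.84 - j16.06) / (1.307 + j3.458) = -2.358 - j6.048 A.
Step 7 — Convert to polar: |I| = 6.492 A, ∠I = -111.3°.

I = 6.492∠-111.3° A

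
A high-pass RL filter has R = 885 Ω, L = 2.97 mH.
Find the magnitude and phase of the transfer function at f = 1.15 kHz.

Step 1 — Angular frequency: ω = 2π·1150 = 7226 rad/s.
Step 2 — Transfer function: H(jω) = jωL/(R + jωL).
Step 3 — Numerator jωL = j·21.46; denominator R + jωL = 885 + j21.46.
Step 4 — H = 0.0005877 + j0.02423.
Step 5 — Magnitude: |H| = 0.02424 (-32.3 dB); phase: φ = 88.6°.

|H| = 0.02424 (-32.3 dB), φ = 88.6°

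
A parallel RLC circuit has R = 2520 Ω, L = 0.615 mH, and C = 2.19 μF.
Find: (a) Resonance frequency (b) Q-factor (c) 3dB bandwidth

Step 1 — Resonance: ω₀ = 1/√(LC) = 1/√(0.000615·2.19e-06) = 2.725e+04 rad/s.
Step 2 — f₀ = ω₀/(2π) = 4337 Hz.
Step 3 — Parallel Q: Q = R/(ω₀L) = 2520/(2.725e+04·0.000615) = 150.4.
Step 4 — Bandwidth: Δω = ω₀/Q = 181.2 rad/s; BW = Δω/(2π) = 28.84 Hz.

(a) f₀ = 4337 Hz  (b) Q = 150.4  (c) BW = 28.84 Hz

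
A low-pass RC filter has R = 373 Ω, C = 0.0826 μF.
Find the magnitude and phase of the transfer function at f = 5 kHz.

Step 1 — Angular frequency: ω = 2π·5000 = 3.142e+04 rad/s.
Step 2 — Transfer function: H(jω) = 1/(1 + jωRC).
Step 3 — Denominator: 1 + jωRC = 1 + j·3.142e+04·373·8.26e-08 = 1 + j0.9679.
Step 4 — H = 0.5163 - j0.4997.
Step 5 — Magnitude: |H| = 0.7185 (-2.9 dB); phase: φ = -44.1°.

|H| = 0.7185 (-2.9 dB), φ = -44.1°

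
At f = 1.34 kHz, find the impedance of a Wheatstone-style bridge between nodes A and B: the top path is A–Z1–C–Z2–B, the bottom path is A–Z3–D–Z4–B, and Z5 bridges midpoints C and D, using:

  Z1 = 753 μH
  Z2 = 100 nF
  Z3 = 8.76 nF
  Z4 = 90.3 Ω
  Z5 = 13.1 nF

Step 1 — Angular frequency: ω = 2π·f = 2π·1340 = 8419 rad/s.
Step 2 — Component impedances:
  Z1: Z = jωL = j·8419·0.000753 = 0 + j6.34 Ω
  Z2: Z = 1/(jωC) = -j/(ω·C) = 0 - j1188 Ω
  Z3: Z = 1/(jωC) = -j/(ω·C) = 0 - j1.356e+04 Ω
  Z4: Z = R = 90.3 Ω
  Z5: Z = 1/(jωC) = -j/(ω·C) = 0 - j9067 Ω
Step 3 — Bridge requires nodal analysis (the Z5 bridge couples midpoints C and D, so the two paths cannot be reduced to a simple series/parallel combination). Setting node B to ground and injecting 1 A at node A, the 3-node admittance system at A, C, D solves to V_A = Z_AB = 2.894 - j969.2 Ω = 969.2∠-89.8° Ω.

Z = 2.894 - j969.2 Ω = 969.2∠-89.8° Ω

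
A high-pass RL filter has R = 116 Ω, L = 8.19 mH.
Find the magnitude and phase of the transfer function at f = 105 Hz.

Step 1 — Angular frequency: ω = 2π·105 = 659.7 rad/s.
Step 2 — Transfer function: H(jω) = jωL/(R + jωL).
Step 3 — Numerator jωL = j·5.403; denominator R + jωL = 116 + j5.403.
Step 4 — H = 0.002165 + j0.04648.
Step 5 — Magnitude: |H| = 0.04653 (-26.6 dB); phase: φ = 87.3°.

|H| = 0.04653 (-26.6 dB), φ = 87.3°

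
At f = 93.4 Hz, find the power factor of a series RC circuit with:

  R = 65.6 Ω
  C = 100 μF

Step 1 — Angular frequency: ω = 2π·f = 2π·93.4 = 586.8 rad/s.
Step 2 — Component impedances:
  R: Z = R = 65.6 Ω
  C: Z = 1/(jωC) = -j/(ω·C) = 0 - j17.04 Ω
Step 3 — Series combination: Z_total = R + C = 65.6 - j17.04 Ω = 67.78∠-14.6° Ω.
Step 4 — Power factor: PF = cos(φ) = Re(Z)/|Z| = 65.6/67.777 = 0.9679.
Step 5 — Type: Im(Z) = -17.04 ⇒ leading (phase φ = -14.6°).

PF = 0.9679 (leading, φ = -14.6°)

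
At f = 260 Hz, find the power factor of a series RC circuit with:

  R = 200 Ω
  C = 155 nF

Step 1 — Angular frequency: ω = 2π·f = 2π·260 = 1634 rad/s.
Step 2 — Component impedances:
  R: Z = R = 200 Ω
  C: Z = 1/(jωC) = -j/(ω·C) = 0 - j3949 Ω
Step 3 — Series combination: Z_total = R + C = 200 - j3949 Ω = 3954∠-87.1° Ω.
Step 4 — Power factor: PF = cos(φ) = Re(Z)/|Z| = 200/3954 = 0.05058.
Step 5 — Type: Im(Z) = -3949 ⇒ leading (phase φ = -87.1°).

PF = 0.05058 (leading, φ = -87.1°)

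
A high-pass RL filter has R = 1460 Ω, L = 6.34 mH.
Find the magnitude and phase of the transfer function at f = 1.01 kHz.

Step 1 — Angular frequency: ω = 2π·1010 = 6346 rad/s.
Step 2 — Transfer function: H(jω) = jωL/(R + jωL).
Step 3 — Numerator jωL = j·40.23; denominator R + jωL = 1460 + j40.23.
Step 4 — H = 0.0007588 + j0.02754.
Step 5 — Magnitude: |H| = 0.02755 (-31.2 dB); phase: φ = 88.4°.

|H| = 0.02755 (-31.2 dB), φ = 88.4°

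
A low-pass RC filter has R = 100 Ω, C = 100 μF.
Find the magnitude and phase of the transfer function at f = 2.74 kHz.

Step 1 — Angular frequency: ω = 2π·2740 = 1.722e+04 rad/s.
Step 2 — Transfer function: H(jω) = 1/(1 + jωRC).
Step 3 — Denominator: 1 + jωRC = 1 + j·1.722e+04·100·0.0001 = 1 + j172.2.
Step 4 — H = 3.374e-05 - j0.005808.
Step 5 — Magnitude: |H| = 0.005808 (-44.7 dB); phase: φ = -89.7°.

|H| = 0.005808 (-44.7 dB), φ = -89.7°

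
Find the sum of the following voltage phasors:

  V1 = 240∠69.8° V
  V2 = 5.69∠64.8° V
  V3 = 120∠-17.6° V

Step 1 — Convert each phasor to rectangular form:
  V1 = 240·(cos(69.8°) + j·sin(69.8°)) = 82.87 + j225.2 V
  V2 = 5.69·(cos(64.8°) + j·sin(64.8°)) = 2.423 + j5.148 V
  V3 = 120·(cos(-17.6°) + j·sin(-17.6°)) = 114.4 - j36.28 V
Step 2 — Sum components: V_total = 199.7 + j194.1 V.
Step 3 — Convert to polar: |V_total| = 278.5 V, ∠V_total = 44.2°.

V_total = 278.5∠44.2° V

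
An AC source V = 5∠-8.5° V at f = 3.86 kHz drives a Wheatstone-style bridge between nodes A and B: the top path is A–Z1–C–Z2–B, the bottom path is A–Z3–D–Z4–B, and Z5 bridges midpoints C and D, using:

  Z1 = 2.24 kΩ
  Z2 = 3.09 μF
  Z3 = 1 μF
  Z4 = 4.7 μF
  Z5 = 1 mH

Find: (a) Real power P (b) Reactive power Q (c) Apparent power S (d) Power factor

Step 1 — Angular frequency: ω = 2π·f = 2π·3860 = 2.425e+04 rad/s.
Step 2 — Component impedances:
  Z1: Z = R = 2240 Ω
  Z2: Z = 1/(jωC) = -j/(ω·C) = 0 - j13.34 Ω
  Z3: Z = 1/(jωC) = -j/(ω·C) = 0 - j41.23 Ω
  Z4: Z = 1/(jωC) = -j/(ω·C) = 0 - j8.773 Ω
  Z5: Z = jωL = j·2.425e+04·0.001 = 0 + j24.25 Ω
Step 3 — Bridge requires nodal analysis (the Z5 bridge couples midpoints C and D, so the two paths cannot be reduced to a simple series/parallel combination). Setting node B to ground and injecting 1 A at node A, the 3-node admittance system at A, C, D solves to V_A = Z_AB = 8.703 - j84.89 Ω = 85.33∠-84.1° Ω.
Step 4 — Source phasor: V = 5∠-8.5° V = 4.945 - j0.739 V.
Step 5 — Current: I = V / Z = 0.01453 + j0.05677 A = 0.05859∠75.6° A.
Step 6 — Complex power: S = V·I* = 0.02988 - j0.2914 VA.
Step 7 — Real power: P = Re(S) = 0.02988 W.
Step 8 — Reactive power: Q = Im(S) = -0.2914 VAR.
Step 9 — Apparent power: |S| = 0.293 VA.
Step 10 — Power factor: PF = P/|S| = 0.102 (leading).

(a) P = 0.02988 W  (b) Q = -0.2914 VAR  (c) S = 0.293 VA  (d) PF = 0.102 (leading)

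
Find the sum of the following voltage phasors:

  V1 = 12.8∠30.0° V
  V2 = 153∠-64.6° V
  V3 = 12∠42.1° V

Step 1 — Convert each phasor to rectangular form:
  V1 = 12.8·(cos(30.0°) + j·sin(30.0°)) = 11.09 + j6.4 V
  V2 = 153·(cos(-64.6°) + j·sin(-64.6°)) = 65.63 - j138.2 V
  V3 = 12·(cos(42.1°) + j·sin(42.1°)) = 8.904 + j8.045 V
Step 2 — Sum components: V_total = 85.62 - j123.8 V.
Step 3 — Convert to polar: |V_total| = 150.5 V, ∠V_total = -55.3°.

V_total = 150.5∠-55.3° V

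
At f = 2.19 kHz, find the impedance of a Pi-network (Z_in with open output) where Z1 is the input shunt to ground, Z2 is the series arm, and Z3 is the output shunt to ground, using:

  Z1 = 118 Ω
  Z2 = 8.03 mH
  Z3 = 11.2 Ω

Step 1 — Angular frequency: ω = 2π·f = 2π·2190 = 1.376e+04 rad/s.
Step 2 — Component impedances:
  Z1: Z = R = 118 Ω
  Z2: Z = jωL = j·1.376e+04·0.00803 = 0 + j110.5 Ω
  Z3: Z = R = 11.2 Ω
Step 3 — With open output, the series arm Z2 and the output shunt Z3 appear in series to ground: Z2 + Z3 = 11.2 + j110.5 Ω.
Step 4 — Parallel with input shunt Z1: Z_in = Z1 || (Z2 + Z3) = 55.75 + j53.23 Ω = 77.09∠43.7° Ω.

Z = 55.75 + j53.23 Ω = 77.09∠43.7° Ω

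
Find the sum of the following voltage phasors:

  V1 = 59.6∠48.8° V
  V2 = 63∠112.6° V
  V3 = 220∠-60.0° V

Step 1 — Convert each phasor to rectangular form:
  V1 = 59.6·(cos(48.8°) + j·sin(48.8°)) = 39.26 + j44.84 V
  V2 = 63·(cos(112.6°) + j·sin(112.6°)) = -24.21 + j58.16 V
  V3 = 220·(cos(-60.0°) + j·sin(-60.0°)) = 110 - j190.5 V
Step 2 — Sum components: V_total = 125 - j87.52 V.
Step 3 — Convert to polar: |V_total| = 152.6 V, ∠V_total = -35.0°.

V_total = 152.6∠-35.0° V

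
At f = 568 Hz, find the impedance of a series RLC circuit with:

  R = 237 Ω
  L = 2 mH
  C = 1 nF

Step 1 — Angular frequency: ω = 2π·f = 2π·568 = 3569 rad/s.
Step 2 — Component impedances:
  R: Z = R = 237 Ω
  L: Z = jωL = j·3569·0.002 = 0 + j7.138 Ω
  C: Z = 1/(jωC) = -j/(ω·C) = 0 - j2.802e+05 Ω
Step 3 — Series combination: Z_total = R + L + C = 237 - j2.802e+05 Ω = 2.802e+05∠-90.0° Ω.

Z = 237 - j2.802e+05 Ω = 2.802e+05∠-90.0° Ω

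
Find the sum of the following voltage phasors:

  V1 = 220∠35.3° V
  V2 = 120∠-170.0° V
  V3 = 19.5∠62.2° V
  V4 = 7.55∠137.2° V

Step 1 — Convert each phasor to rectangular form:
  V1 = 220·(cos(35.3°) + j·sin(35.3°)) = 179.6 + j127.1 V
  V2 = 120·(cos(-170.0°) + j·sin(-170.0°)) = -118.2 - j20.84 V
  V3 = 19.5·(cos(62.2°) + j·sin(62.2°)) = 9.095 + j17.25 V
  V4 = 7.55·(cos(137.2°) + j·sin(137.2°)) = -5.54 + j5.13 V
Step 2 — Sum components: V_total = 64.93 + j128.7 V.
Step 3 — Convert to polar: |V_total| = 144.1 V, ∠V_total = 63.2°.

V_total = 144.1∠63.2° V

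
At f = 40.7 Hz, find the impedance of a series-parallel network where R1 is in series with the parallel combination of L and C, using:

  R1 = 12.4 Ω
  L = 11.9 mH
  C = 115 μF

Step 1 — Angular frequency: ω = 2π·f = 2π·40.7 = 255.7 rad/s.
Step 2 — Component impedances:
  R1: Z = R = 12.4 Ω
  L: Z = jωL = j·255.7·0.0119 = 0 + j3.043 Ω
  C: Z = 1/(jωC) = -j/(ω·C) = 0 - j34 Ω
Step 3 — Parallel branch: L || C = 1/(1/L + 1/C) = 0 + j3.342 Ω.
Step 4 — Series with R1: Z_total = R1 + (L || C) = 12.4 + j3.342 Ω = 12.84∠15.1° Ω.

Z = 12.4 + j3.342 Ω = 12.84∠15.1° Ω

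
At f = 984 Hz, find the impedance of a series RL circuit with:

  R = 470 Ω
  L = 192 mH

Step 1 — Angular frequency: ω = 2π·f = 2π·984 = 6183 rad/s.
Step 2 — Component impedances:
  R: Z = R = 470 Ω
  L: Z = jωL = j·6183·0.192 = 0 + j1187 Ω
Step 3 — Series combination: Z_total = R + L = 470 + j1187 Ω = 1277∠68.4° Ω.

Z = 470 + j1187 Ω = 1277∠68.4° Ω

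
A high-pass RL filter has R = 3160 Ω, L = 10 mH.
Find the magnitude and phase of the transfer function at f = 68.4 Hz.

Step 1 — Angular frequency: ω = 2π·68.4 = 429.8 rad/s.
Step 2 — Transfer function: H(jω) = jωL/(R + jωL).
Step 3 — Numerator jωL = j·4.298; denominator R + jωL = 3160 + j4.298.
Step 4 — H = 1.85e-06 + j0.00136.
Step 5 — Magnitude: |H| = 0.00136 (-57.3 dB); phase: φ = 89.9°.

|H| = 0.00136 (-57.3 dB), φ = 89.9°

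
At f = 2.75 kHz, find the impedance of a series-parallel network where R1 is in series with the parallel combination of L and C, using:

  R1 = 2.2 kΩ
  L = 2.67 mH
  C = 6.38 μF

Step 1 — Angular frequency: ω = 2π·f = 2π·2750 = 1.728e+04 rad/s.
Step 2 — Component impedances:
  R1: Z = R = 2200 Ω
  L: Z = jωL = j·1.728e+04·0.00267 = 0 + j46.13 Ω
  C: Z = 1/(jωC) = -j/(ω·C) = 0 - j9.071 Ω
Step 3 — Parallel branch: L || C = 1/(1/L + 1/C) = 0 - j11.29 Ω.
Step 4 — Series with R1: Z_total = R1 + (L || C) = 2200 - j11.29 Ω = 2200∠-0.3° Ω.

Z = 2200 - j11.29 Ω = 2200∠-0.3° Ω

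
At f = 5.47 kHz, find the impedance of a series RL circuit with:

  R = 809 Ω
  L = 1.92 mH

Step 1 — Angular frequency: ω = 2π·f = 2π·5470 = 3.437e+04 rad/s.
Step 2 — Component impedances:
  R: Z = R = 809 Ω
  L: Z = jωL = j·3.437e+04·0.00192 = 0 + j65.99 Ω
Step 3 — Series combination: Z_total = R + L = 809 + j65.99 Ω = 811.7∠4.7° Ω.

Z = 809 + j65.99 Ω = 811.7∠4.7° Ω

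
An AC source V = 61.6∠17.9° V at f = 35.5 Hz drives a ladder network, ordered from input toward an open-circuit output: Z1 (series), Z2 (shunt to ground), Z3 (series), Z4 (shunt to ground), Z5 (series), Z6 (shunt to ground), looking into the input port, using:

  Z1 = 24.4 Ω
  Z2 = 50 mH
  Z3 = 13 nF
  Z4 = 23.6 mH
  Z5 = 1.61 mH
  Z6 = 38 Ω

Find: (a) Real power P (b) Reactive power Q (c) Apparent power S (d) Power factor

Step 1 — Angular frequency: ω = 2π·f = 2π·35.5 = 223.1 rad/s.
Step 2 — Component impedances:
  Z1: Z = R = 24.4 Ω
  Z2: Z = jωL = j·223.1·0.05 = 0 + j11.15 Ω
  Z3: Z = 1/(jωC) = -j/(ω·C) = 0 - j3.449e+05 Ω
  Z4: Z = jωL = j·223.1·0.0236 = 0 + j5.264 Ω
  Z5: Z = jωL = j·223.1·0.00161 = 0 + j0.3591 Ω
  Z6: Z = R = 38 Ω
Step 3 — Ladder network (open output): work backward from the far end, alternating series and parallel combinations. Z_in = 24.4 + j11.15 Ω = 26.83∠24.6° Ω.
Step 4 — Source phasor: V = 61.6∠17.9° V = 58.62 + j18.93 V.
Step 5 — Current: I = V / Z = 2.281 - j0.2665 A = 2.296∠-6.7° A.
Step 6 — Complex power: S = V·I* = 128.6 + j58.8 VA.
Step 7 — Real power: P = Re(S) = 128.6 W.
Step 8 — Reactive power: Q = Im(S) = 58.8 VAR.
Step 9 — Apparent power: |S| = 141.4 VA.
Step 10 — Power factor: PF = P/|S| = 0.9095 (lagging).

(a) P = 128.6 W  (b) Q = 58.8 VAR  (c) S = 141.4 VA  (d) PF = 0.9095 (lagging)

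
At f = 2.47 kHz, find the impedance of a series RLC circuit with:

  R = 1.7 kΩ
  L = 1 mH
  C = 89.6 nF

Step 1 — Angular frequency: ω = 2π·f = 2π·2470 = 1.552e+04 rad/s.
Step 2 — Component impedances:
  R: Z = R = 1700 Ω
  L: Z = jωL = j·1.552e+04·0.001 = 0 + j15.52 Ω
  C: Z = 1/(jωC) = -j/(ω·C) = 0 - j719.1 Ω
Step 3 — Series combination: Z_total = R + L + C = 1700 - j703.6 Ω = 1840∠-22.5° Ω.

Z = 1700 - j703.6 Ω = 1840∠-22.5° Ω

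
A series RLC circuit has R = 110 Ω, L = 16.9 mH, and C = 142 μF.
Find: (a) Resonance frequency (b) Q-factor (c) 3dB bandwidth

Step 1 — Resonance: ω₀ = 1/√(LC) = 1/√(0.0169·0.000142) = 645.5 rad/s.
Step 2 — f₀ = ω₀/(2π) = 102.7 Hz.
Step 3 — Series Q: Q = ω₀L/R = 645.5·0.0169/110 = 0.09918.
Step 4 — Bandwidth: Δω = ω₀/Q = 6509 rad/s; BW = Δω/(2π) = 1036 Hz.

(a) f₀ = 102.7 Hz  (b) Q = 0.09918  (c) BW = 1036 Hz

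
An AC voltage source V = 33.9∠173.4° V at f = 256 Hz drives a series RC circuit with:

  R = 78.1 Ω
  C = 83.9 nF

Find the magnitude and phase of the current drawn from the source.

Step 1 — Angular frequency: ω = 2π·f = 2π·256 = 1608 rad/s.
Step 2 — Component impedances:
  R: Z = R = 78.1 Ω
  C: Z = 1/(jωC) = -j/(ω·C) = 0 - j7410 Ω
Step 3 — Series combination: Z_total = R + C = 78.1 - j7410 Ω = 7410∠-89.4° Ω.
Step 4 — Source phasor: V = 33.9∠173.4° V = -33.68 + j3.896 V.
Step 5 — Ohm's law: I = V / Z_total = (-33.68 + j3.896) / (78.1 - j7410) = -0.0005737 - j0.004539 A.
Step 6 — Convert to polar: |I| = 0.004575 A, ∠I = -97.2°.

I = 0.004575∠-97.2° A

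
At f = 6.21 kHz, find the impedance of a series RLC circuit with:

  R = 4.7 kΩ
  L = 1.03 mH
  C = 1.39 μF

Step 1 — Angular frequency: ω = 2π·f = 2π·6210 = 3.902e+04 rad/s.
Step 2 — Component impedances:
  R: Z = R = 4700 Ω
  L: Z = jωL = j·3.902e+04·0.00103 = 0 + j40.19 Ω
  C: Z = 1/(jωC) = -j/(ω·C) = 0 - j18.44 Ω
Step 3 — Series combination: Z_total = R + L + C = 4700 + j21.75 Ω = 4700∠0.3° Ω.

Z = 4700 + j21.75 Ω = 4700∠0.3° Ω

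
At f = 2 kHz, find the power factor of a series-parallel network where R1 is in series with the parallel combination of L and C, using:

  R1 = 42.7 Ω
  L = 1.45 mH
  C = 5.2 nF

Step 1 — Angular frequency: ω = 2π·f = 2π·2000 = 1.257e+04 rad/s.
Step 2 — Component impedances:
  R1: Z = R = 42.7 Ω
  L: Z = jωL = j·1.257e+04·0.00145 = 0 + j18.22 Ω
  C: Z = 1/(jωC) = -j/(ω·C) = 0 - j1.53e+04 Ω
Step 3 — Parallel branch: L || C = 1/(1/L + 1/C) = 0 + j18.24 Ω.
Step 4 — Series with R1: Z_total = R1 + (L || C) = 42.7 + j18.24 Ω = 46.43∠23.1° Ω.
Step 5 — Power factor: PF = cos(φ) = Re(Z)/|Z| = 42.7/46.434 = 0.9196.
Step 6 — Type: Im(Z) = 18.24 ⇒ lagging (phase φ = 23.1°).

PF = 0.9196 (lagging, φ = 23.1°)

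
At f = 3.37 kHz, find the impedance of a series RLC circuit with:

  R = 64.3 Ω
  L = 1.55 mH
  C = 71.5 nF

Step 1 — Angular frequency: ω = 2π·f = 2π·3370 = 2.117e+04 rad/s.
Step 2 — Component impedances:
  R: Z = R = 64.3 Ω
  L: Z = jωL = j·2.117e+04·0.00155 = 0 + j32.82 Ω
  C: Z = 1/(jωC) = -j/(ω·C) = 0 - j660.5 Ω
Step 3 — Series combination: Z_total = R + L + C = 64.3 - j627.7 Ω = 631∠-84.2° Ω.

Z = 64.3 - j627.7 Ω = 631∠-84.2° Ω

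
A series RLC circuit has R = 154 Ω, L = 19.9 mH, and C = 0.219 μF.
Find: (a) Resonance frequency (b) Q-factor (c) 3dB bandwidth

Step 1 — Resonance condition Im(Z)=0 gives ω₀ = 1/√(LC).
Step 2 — ω₀ = 1/√(0.0199·2.19e-07) = 1.515e+04 rad/s.
Step 3 — f₀ = ω₀/(2π) = 2411 Hz.
Step 4 — Series Q: Q = ω₀L/R = 1.515e+04·0.0199/154 = 1.957.
Step 5 — 3dB bandwidth: Δω = ω₀/Q = 7739 rad/s; BW = Δω/(2π) = 1232 Hz.

(a) f₀ = 2411 Hz  (b) Q = 1.957  (c) BW = 1232 Hz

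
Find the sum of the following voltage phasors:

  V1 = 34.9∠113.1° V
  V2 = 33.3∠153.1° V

Step 1 — Convert each phasor to rectangular form:
  V1 = 34.9·(cos(113.1°) + j·sin(113.1°)) = -13.69 + j32.1 V
  V2 = 33.3·(cos(153.1°) + j·sin(153.1°)) = -29.7 + j15.07 V
Step 2 — Sum components: V_total = -43.39 + j47.17 V.
Step 3 — Convert to polar: |V_total| = 64.09 V, ∠V_total = 132.6°.

V_total = 64.09∠132.6° V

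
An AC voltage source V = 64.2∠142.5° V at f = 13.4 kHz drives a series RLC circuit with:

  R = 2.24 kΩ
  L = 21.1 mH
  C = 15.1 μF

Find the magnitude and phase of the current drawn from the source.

Step 1 — Angular frequency: ω = 2π·f = 2π·1.34e+04 = 8.419e+04 rad/s.
Step 2 — Component impedances:
  R: Z = R = 2240 Ω
  L: Z = jωL = j·8.419e+04·0.0211 = 0 + j1777 Ω
  C: Z = 1/(jωC) = -j/(ω·C) = 0 - j0.7866 Ω
Step 3 — Series combination: Z_total = R + L + C = 2240 + j1776 Ω = 2858∠38.4° Ω.
Step 4 — Source phasor: V = 64.2∠142.5° V = -50.93 + j39.08 V.
Step 5 — Ohm's law: I = V / Z_total = (-50.93 + j39.08) / (2240 + j1776) = -0.00547 + j0.02178 A.
Step 6 — Convert to polar: |I| = 0.02246 A, ∠I = 104.1°.

I = 0.02246∠104.1° A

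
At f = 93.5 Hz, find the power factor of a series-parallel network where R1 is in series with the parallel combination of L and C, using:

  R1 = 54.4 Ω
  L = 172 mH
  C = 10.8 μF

Step 1 — Angular frequency: ω = 2π·f = 2π·93.5 = 587.5 rad/s.
Step 2 — Component impedances:
  R1: Z = R = 54.4 Ω
  L: Z = jωL = j·587.5·0.172 = 0 + j101 Ω
  C: Z = 1/(jωC) = -j/(ω·C) = 0 - j157.6 Ω
Step 3 — Parallel branch: L || C = 1/(1/L + 1/C) = 0 + j281.6 Ω.
Step 4 — Series with R1: Z_total = R1 + (L || C) = 54.4 + j281.6 Ω = 286.8∠79.1° Ω.
Step 5 — Power factor: PF = cos(φ) = Re(Z)/|Z| = 54.4/286.8 = 0.1897.
Step 6 — Type: Im(Z) = 281.6 ⇒ lagging (phase φ = 79.1°).

PF = 0.1897 (lagging, φ = 79.1°)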